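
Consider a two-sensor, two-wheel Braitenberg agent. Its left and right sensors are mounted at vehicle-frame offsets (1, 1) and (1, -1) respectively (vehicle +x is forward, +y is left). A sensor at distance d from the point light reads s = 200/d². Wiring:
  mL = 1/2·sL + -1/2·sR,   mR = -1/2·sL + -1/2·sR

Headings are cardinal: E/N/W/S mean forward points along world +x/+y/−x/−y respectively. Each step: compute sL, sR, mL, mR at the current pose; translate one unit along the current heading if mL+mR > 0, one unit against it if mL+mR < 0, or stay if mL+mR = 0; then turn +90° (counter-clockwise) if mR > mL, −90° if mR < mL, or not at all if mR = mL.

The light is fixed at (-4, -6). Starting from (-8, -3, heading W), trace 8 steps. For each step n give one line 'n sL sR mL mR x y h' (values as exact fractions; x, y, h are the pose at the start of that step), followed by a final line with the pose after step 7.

n=0: pose=(-8,-3,W); sL=200/29, sR=200/41; mL=1200/1189, mR=-7000/1189; mL+mR=-200/41 → advance -1; mR−mL=-200/29 → turn -1·90°
n=1: pose=(-7,-3,N); sL=25/4, sR=10; mL=-15/8, mR=-65/8; mL+mR=-10 → advance -1; mR−mL=-25/4 → turn -1·90°
n=2: pose=(-7,-4,E); sL=200/13, sR=40; mL=-160/13, mR=-360/13; mL+mR=-40 → advance -1; mR−mL=-200/13 → turn -1·90°
n=3: pose=(-8,-4,S); sL=20, sR=100/13; mL=80/13, mR=-180/13; mL+mR=-100/13 → advance -1; mR−mL=-20 → turn -1·90°
n=4: pose=(-8,-3,W); sL=200/29, sR=200/41; mL=1200/1189, mR=-7000/1189; mL+mR=-200/41 → advance -1; mR−mL=-200/29 → turn -1·90°
n=5: pose=(-7,-3,N); sL=25/4, sR=10; mL=-15/8, mR=-65/8; mL+mR=-10 → advance -1; mR−mL=-25/4 → turn -1·90°
n=6: pose=(-7,-4,E); sL=200/13, sR=40; mL=-160/13, mR=-360/13; mL+mR=-40 → advance -1; mR−mL=-200/13 → turn -1·90°
n=7: pose=(-8,-4,S); sL=20, sR=100/13; mL=80/13, mR=-180/13; mL+mR=-100/13 → advance -1; mR−mL=-20 → turn -1·90°

0 200/29 200/41 1200/1189 -7000/1189 -8 -3 W
1 25/4 10 -15/8 -65/8 -7 -3 N
2 200/13 40 -160/13 -360/13 -7 -4 E
3 20 100/13 80/13 -180/13 -8 -4 S
4 200/29 200/41 1200/1189 -7000/1189 -8 -3 W
5 25/4 10 -15/8 -65/8 -7 -3 N
6 200/13 40 -160/13 -360/13 -7 -4 E
7 20 100/13 80/13 -180/13 -8 -4 S
final -8 -3 W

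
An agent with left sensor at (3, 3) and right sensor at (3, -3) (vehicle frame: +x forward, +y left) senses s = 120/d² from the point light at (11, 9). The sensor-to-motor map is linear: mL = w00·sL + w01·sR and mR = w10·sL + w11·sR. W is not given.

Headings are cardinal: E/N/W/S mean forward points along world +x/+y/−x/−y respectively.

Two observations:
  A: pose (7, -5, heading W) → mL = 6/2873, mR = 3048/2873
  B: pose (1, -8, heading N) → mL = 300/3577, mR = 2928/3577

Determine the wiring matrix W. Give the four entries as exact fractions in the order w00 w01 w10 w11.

1 -1/2 1 1

obs A: pose=(7,-5,W) → sL=60/169, sR=12/17, mL=6/2873, mR=3048/2873
obs B: pose=(1,-8,N) → sL=24/73, sR=24/49, mL=300/3577, mR=2928/3577
sensor matrix S = [[60/169, 12/17], [24/73, 24/49]]; det S = -597888/10276721
solve [mL_A; mL_B] = S·[w00; w01] and [mR_A; mR_B] = S·[w10; w11]:
  w00 = 1, w01 = -1/2, w10 = 1, w11 = 1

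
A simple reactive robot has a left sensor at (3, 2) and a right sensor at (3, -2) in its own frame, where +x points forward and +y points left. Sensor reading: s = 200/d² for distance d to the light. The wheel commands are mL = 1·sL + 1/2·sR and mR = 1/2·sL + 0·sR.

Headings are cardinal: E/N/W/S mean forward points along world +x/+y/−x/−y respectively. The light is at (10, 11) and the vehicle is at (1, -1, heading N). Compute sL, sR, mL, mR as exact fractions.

100/101 20/13 2310/1313 50/101

left sensor world pos  = (-1, 2); dL² = 202
right sensor world pos = (3, 2); dR² = 130
sL = 200/202 = 100/101
sR = 200/130 = 20/13
mL = 1·sL + 1/2·sR = 2310/1313
mR = 1/2·sL + 0·sR = 50/101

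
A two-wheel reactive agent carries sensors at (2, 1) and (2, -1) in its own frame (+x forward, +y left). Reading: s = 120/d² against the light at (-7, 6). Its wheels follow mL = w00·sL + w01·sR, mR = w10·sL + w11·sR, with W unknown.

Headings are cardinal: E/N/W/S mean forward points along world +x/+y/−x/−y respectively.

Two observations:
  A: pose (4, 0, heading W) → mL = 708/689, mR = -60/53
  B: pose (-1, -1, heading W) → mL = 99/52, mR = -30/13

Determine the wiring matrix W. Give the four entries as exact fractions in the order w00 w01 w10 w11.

1/2 1/2 0 -1

obs A: pose=(4,0,W) → sL=12/13, sR=60/53, mL=708/689, mR=-60/53
obs B: pose=(-1,-1,W) → sL=3/2, sR=30/13, mL=99/52, mR=-30/13
sensor matrix S = [[12/13, 60/53], [3/2, 30/13]]; det S = 3870/8957
solve [mL_A; mL_B] = S·[w00; w01] and [mR_A; mR_B] = S·[w10; w11]:
  w00 = 1/2, w01 = 1/2, w10 = 0, w11 = -1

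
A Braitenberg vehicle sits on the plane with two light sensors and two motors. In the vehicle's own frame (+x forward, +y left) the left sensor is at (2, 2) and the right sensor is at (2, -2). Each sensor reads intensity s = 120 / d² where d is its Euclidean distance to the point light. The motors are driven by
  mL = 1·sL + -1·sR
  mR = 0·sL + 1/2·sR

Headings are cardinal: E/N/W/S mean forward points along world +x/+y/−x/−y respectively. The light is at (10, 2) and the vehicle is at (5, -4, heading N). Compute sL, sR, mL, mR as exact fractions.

24/13 24/5 -192/65 12/5

left sensor world pos  = (3, -2); dL² = 65
right sensor world pos = (7, -2); dR² = 25
sL = 120/65 = 24/13
sR = 120/25 = 24/5
mL = 1·sL + -1·sR = -192/65
mR = 0·sL + 1/2·sR = 12/5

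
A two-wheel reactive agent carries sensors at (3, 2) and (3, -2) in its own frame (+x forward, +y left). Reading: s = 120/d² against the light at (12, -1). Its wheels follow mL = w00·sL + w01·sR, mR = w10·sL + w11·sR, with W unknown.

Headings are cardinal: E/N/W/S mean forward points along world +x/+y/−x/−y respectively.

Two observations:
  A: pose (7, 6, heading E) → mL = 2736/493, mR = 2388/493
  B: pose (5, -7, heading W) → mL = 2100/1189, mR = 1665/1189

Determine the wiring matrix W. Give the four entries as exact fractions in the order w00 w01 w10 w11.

obs A: pose=(7,6,E) → sL=24/17, sR=120/29, mL=2736/493, mR=2388/493
obs B: pose=(5,-7,W) → sL=30/41, sR=30/29, mL=2100/1189, mR=1665/1189
sensor matrix S = [[24/17, 120/29], [30/41, 30/29]]; det S = -31680/20213
solve [mL_A; mL_B] = S·[w00; w01] and [mR_A; mR_B] = S·[w10; w11]:
  w00 = 1, w01 = 1, w10 = 1/2, w11 = 1

1 1 1/2 1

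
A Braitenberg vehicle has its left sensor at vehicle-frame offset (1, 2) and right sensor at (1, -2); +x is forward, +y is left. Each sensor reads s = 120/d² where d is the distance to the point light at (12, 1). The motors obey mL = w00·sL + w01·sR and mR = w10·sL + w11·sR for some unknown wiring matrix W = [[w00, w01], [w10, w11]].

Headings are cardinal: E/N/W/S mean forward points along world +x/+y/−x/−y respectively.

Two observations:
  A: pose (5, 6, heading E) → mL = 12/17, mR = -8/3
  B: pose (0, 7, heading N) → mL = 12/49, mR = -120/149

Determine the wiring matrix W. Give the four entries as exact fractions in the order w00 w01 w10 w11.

obs A: pose=(5,6,E) → sL=24/17, sR=8/3, mL=12/17, mR=-8/3
obs B: pose=(0,7,N) → sL=24/49, sR=120/149, mL=12/49, mR=-120/149
sensor matrix S = [[24/17, 8/3], [24/49, 120/149]]; det S = -20992/124117
solve [mL_A; mL_B] = S·[w00; w01] and [mR_A; mR_B] = S·[w10; w11]:
  w00 = 1/2, w01 = 0, w10 = 0, w11 = -1

1/2 0 0 -1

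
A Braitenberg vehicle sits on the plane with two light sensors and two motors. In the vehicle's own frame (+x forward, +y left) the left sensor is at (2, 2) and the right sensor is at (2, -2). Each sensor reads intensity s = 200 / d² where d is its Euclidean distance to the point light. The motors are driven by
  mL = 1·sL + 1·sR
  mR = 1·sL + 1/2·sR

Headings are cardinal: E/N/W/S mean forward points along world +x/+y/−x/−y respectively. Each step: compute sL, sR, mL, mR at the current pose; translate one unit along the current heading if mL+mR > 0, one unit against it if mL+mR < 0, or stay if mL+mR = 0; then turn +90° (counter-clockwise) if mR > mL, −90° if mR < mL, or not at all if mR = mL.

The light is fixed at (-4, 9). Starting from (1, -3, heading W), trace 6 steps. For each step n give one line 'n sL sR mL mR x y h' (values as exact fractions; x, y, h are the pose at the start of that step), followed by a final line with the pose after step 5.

n=0: pose=(1,-3,W); sL=40/41, sR=200/109; mL=12560/4469, mR=8460/4469; mL+mR=21020/4469 → advance +1; mR−mL=-100/109 → turn -1·90°
n=1: pose=(0,-3,N); sL=25/13, sR=25/17; mL=750/221, mR=1175/442; mL+mR=2675/442 → advance +1; mR−mL=-25/34 → turn -1·90°
n=2: pose=(0,-2,E); sL=200/117, sR=40/41; mL=12880/4797, mR=10540/4797; mL+mR=23420/4797 → advance +1; mR−mL=-20/41 → turn -1·90°
n=3: pose=(1,-2,S); sL=100/109, sR=100/89; mL=19800/9701, mR=14350/9701; mL+mR=34150/9701 → advance +1; mR−mL=-50/89 → turn -1·90°
n=4: pose=(1,-3,W); sL=40/41, sR=200/109; mL=12560/4469, mR=8460/4469; mL+mR=21020/4469 → advance +1; mR−mL=-100/109 → turn -1·90°
n=5: pose=(0,-3,N); sL=25/13, sR=25/17; mL=750/221, mR=1175/442; mL+mR=2675/442 → advance +1; mR−mL=-25/34 → turn -1·90°

0 40/41 200/109 12560/4469 8460/4469 1 -3 W
1 25/13 25/17 750/221 1175/442 0 -3 N
2 200/117 40/41 12880/4797 10540/4797 0 -2 E
3 100/109 100/89 19800/9701 14350/9701 1 -2 S
4 40/41 200/109 12560/4469 8460/4469 1 -3 W
5 25/13 25/17 750/221 1175/442 0 -3 N
final 0 -2 E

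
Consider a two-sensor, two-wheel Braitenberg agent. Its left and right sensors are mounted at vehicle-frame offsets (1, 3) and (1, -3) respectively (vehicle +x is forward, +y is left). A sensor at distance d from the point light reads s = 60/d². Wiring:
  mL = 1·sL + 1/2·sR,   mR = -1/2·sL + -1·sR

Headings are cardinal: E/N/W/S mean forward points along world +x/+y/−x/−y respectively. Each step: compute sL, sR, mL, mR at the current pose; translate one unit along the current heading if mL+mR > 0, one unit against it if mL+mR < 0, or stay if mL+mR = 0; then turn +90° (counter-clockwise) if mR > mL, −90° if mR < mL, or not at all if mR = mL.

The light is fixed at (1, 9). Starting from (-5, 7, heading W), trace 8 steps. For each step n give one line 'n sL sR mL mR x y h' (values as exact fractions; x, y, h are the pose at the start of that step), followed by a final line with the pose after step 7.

n=0: pose=(-5,7,W); sL=30/37, sR=6/5; mL=261/185, mR=-297/185; mL+mR=-36/185 → advance -1; mR−mL=-558/185 → turn -1·90°
n=1: pose=(-4,7,N); sL=12/13, sR=12; mL=90/13, mR=-162/13; mL+mR=-72/13 → advance -1; mR−mL=-252/13 → turn -1·90°
n=2: pose=(-4,6,E); sL=15/4, sR=15/13; mL=225/52, mR=-315/104; mL+mR=135/104 → advance +1; mR−mL=-765/104 → turn -1·90°
n=3: pose=(-3,6,S); sL=60/17, sR=12/13; mL=882/221, mR=-594/221; mL+mR=288/221 → advance +1; mR−mL=-1476/221 → turn -1·90°
n=4: pose=(-3,5,W); sL=30/37, sR=30/13; mL=945/481, mR=-1305/481; mL+mR=-360/481 → advance -1; mR−mL=-2250/481 → turn -1·90°
n=5: pose=(-2,5,N); sL=4/3, sR=20/3; mL=14/3, mR=-22/3; mL+mR=-8/3 → advance -1; mR−mL=-12 → turn -1·90°
n=6: pose=(-2,4,E); sL=15/2, sR=15/17; mL=135/17, mR=-315/68; mL+mR=225/68 → advance +1; mR−mL=-855/68 → turn -1·90°
n=7: pose=(-1,4,S); sL=60/37, sR=60/61; mL=4770/2257, mR=-4050/2257; mL+mR=720/2257 → advance +1; mR−mL=-8820/2257 → turn -1·90°

0 30/37 6/5 261/185 -297/185 -5 7 W
1 12/13 12 90/13 -162/13 -4 7 N
2 15/4 15/13 225/52 -315/104 -4 6 E
3 60/17 12/13 882/221 -594/221 -3 6 S
4 30/37 30/13 945/481 -1305/481 -3 5 W
5 4/3 20/3 14/3 -22/3 -2 5 N
6 15/2 15/17 135/17 -315/68 -2 4 E
7 60/37 60/61 4770/2257 -4050/2257 -1 4 S
final -1 3 W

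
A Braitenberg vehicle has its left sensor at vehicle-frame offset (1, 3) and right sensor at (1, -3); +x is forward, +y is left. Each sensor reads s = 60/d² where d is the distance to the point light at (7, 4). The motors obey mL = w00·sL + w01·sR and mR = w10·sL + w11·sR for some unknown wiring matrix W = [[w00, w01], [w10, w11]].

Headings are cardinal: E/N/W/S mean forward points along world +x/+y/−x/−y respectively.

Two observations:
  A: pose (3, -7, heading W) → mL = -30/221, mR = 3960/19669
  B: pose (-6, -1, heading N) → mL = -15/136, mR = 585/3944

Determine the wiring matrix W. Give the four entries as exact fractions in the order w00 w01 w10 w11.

obs A: pose=(3,-7,W) → sL=60/221, sR=60/89, mL=-30/221, mR=3960/19669
obs B: pose=(-6,-1,N) → sL=15/68, sR=15/29, mL=-15/136, mR=585/3944
sensor matrix S = [[60/221, 60/89], [15/68, 15/29]]; det S = -4725/570401
solve [mL_A; mL_B] = S·[w00; w01] and [mR_A; mR_B] = S·[w10; w11]:
  w00 = -1/2, w01 = 0, w10 = -1/2, w11 = 1/2

-1/2 0 -1/2 1/2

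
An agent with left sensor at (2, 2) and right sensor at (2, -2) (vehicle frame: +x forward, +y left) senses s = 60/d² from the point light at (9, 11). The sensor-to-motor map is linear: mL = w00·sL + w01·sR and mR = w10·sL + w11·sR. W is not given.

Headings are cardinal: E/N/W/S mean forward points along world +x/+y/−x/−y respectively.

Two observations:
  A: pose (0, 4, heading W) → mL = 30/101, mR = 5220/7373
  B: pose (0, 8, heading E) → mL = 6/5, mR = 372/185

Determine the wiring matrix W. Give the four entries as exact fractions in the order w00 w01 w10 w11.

obs A: pose=(0,4,W) → sL=30/101, sR=30/73, mL=30/101, mR=5220/7373
obs B: pose=(0,8,E) → sL=6/5, sR=30/37, mL=6/5, mR=372/185
sensor matrix S = [[30/101, 30/73], [6/5, 30/37]]; det S = -68832/272801
solve [mL_A; mL_B] = S·[w00; w01] and [mR_A; mR_B] = S·[w10; w11]:
  w00 = 1, w01 = 0, w10 = 1, w11 = 1

1 0 1 1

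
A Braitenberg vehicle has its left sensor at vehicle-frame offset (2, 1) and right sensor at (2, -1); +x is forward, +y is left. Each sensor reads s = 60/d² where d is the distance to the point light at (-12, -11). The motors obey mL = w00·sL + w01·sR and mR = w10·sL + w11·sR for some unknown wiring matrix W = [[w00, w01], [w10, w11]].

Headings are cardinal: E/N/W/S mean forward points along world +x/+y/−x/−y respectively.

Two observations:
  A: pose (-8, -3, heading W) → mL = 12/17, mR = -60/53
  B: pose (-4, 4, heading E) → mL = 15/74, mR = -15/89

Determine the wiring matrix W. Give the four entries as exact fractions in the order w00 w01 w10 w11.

0 1 -1 0

obs A: pose=(-8,-3,W) → sL=60/53, sR=12/17, mL=12/17, mR=-60/53
obs B: pose=(-4,4,E) → sL=15/89, sR=15/74, mL=15/74, mR=-15/89
sensor matrix S = [[60/53, 12/17], [15/89, 15/74]]; det S = 327870/2966993
solve [mL_A; mL_B] = S·[w00; w01] and [mR_A; mR_B] = S·[w10; w11]:
  w00 = 0, w01 = 1, w10 = -1, w11 = 0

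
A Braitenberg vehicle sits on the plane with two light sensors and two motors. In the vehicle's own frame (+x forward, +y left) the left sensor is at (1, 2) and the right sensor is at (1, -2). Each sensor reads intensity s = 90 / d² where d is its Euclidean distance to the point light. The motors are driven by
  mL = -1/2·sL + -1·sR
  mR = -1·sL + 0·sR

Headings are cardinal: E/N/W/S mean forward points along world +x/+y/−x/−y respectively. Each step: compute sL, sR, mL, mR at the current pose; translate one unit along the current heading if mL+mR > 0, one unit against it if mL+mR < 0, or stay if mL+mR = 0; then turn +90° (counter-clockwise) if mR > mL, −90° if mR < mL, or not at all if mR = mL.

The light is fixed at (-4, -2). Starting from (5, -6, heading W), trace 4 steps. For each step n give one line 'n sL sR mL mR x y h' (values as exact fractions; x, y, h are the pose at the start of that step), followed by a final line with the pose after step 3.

0 9/10 45/34 -603/340 -9/10 5 -6 W
1 90/169 90/89 -19215/15041 -90/169 6 -6 S
2 45/61 45/73 -8775/8906 -45/61 6 -5 E
3 90/53 18/25 -2079/1325 -90/53 5 -5 N
final 5 -6 E

n=0: pose=(5,-6,W); sL=9/10, sR=45/34; mL=-603/340, mR=-9/10; mL+mR=-909/340 → advance -1; mR−mL=297/340 → turn +1·90°
n=1: pose=(6,-6,S); sL=90/169, sR=90/89; mL=-19215/15041, mR=-90/169; mL+mR=-27225/15041 → advance -1; mR−mL=11205/15041 → turn +1·90°
n=2: pose=(6,-5,E); sL=45/61, sR=45/73; mL=-8775/8906, mR=-45/61; mL+mR=-15345/8906 → advance -1; mR−mL=2205/8906 → turn +1·90°
n=3: pose=(5,-5,N); sL=90/53, sR=18/25; mL=-2079/1325, mR=-90/53; mL+mR=-4329/1325 → advance -1; mR−mL=-171/1325 → turn -1·90°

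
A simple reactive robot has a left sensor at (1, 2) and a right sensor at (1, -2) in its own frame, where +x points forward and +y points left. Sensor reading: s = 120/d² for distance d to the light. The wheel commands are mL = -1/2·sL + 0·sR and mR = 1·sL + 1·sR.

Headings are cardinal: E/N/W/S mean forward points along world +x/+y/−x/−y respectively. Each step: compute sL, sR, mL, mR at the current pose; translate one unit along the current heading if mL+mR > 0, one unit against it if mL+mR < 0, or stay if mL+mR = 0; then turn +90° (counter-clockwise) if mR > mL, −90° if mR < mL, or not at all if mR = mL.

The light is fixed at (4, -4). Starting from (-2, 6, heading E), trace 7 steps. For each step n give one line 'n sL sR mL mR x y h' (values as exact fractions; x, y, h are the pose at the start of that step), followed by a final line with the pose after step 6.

0 120/169 120/89 -60/169 30960/15041 -2 6 E
1 12/17 12/13 -6/17 360/221 -1 6 N
2 40/39 24/41 -20/39 2576/1599 -1 7 W
3 30/29 30/41 -15/29 2100/1189 -2 7 S
4 120/169 120/89 -60/169 30960/15041 -2 6 E
5 12/17 12/13 -6/17 360/221 -1 6 N
6 40/39 24/41 -20/39 2576/1599 -1 7 W
final -2 7 S

n=0: pose=(-2,6,E); sL=120/169, sR=120/89; mL=-60/169, mR=30960/15041; mL+mR=25620/15041 → advance +1; mR−mL=36300/15041 → turn +1·90°
n=1: pose=(-1,6,N); sL=12/17, sR=12/13; mL=-6/17, mR=360/221; mL+mR=282/221 → advance +1; mR−mL=438/221 → turn +1·90°
n=2: pose=(-1,7,W); sL=40/39, sR=24/41; mL=-20/39, mR=2576/1599; mL+mR=1756/1599 → advance +1; mR−mL=1132/533 → turn +1·90°
n=3: pose=(-2,7,S); sL=30/29, sR=30/41; mL=-15/29, mR=2100/1189; mL+mR=1485/1189 → advance +1; mR−mL=2715/1189 → turn +1·90°
n=4: pose=(-2,6,E); sL=120/169, sR=120/89; mL=-60/169, mR=30960/15041; mL+mR=25620/15041 → advance +1; mR−mL=36300/15041 → turn +1·90°
n=5: pose=(-1,6,N); sL=12/17, sR=12/13; mL=-6/17, mR=360/221; mL+mR=282/221 → advance +1; mR−mL=438/221 → turn +1·90°
n=6: pose=(-1,7,W); sL=40/39, sR=24/41; mL=-20/39, mR=2576/1599; mL+mR=1756/1599 → advance +1; mR−mL=1132/533 → turn +1·90°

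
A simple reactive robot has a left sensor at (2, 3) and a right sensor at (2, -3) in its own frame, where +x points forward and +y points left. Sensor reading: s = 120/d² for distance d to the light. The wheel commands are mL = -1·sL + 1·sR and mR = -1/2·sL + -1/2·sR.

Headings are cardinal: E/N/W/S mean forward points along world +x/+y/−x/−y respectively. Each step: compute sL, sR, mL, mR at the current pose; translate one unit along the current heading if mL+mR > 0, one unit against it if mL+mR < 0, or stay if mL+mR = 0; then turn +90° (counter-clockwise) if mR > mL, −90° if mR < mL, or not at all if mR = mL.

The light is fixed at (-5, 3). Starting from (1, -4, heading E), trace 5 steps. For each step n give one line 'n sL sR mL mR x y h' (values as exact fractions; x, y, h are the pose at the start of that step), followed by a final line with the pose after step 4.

n=0: pose=(1,-4,E); sL=3/2, sR=30/41; mL=-63/82, mR=-183/164; mL+mR=-309/164 → advance -1; mR−mL=-57/164 → turn -1·90°
n=1: pose=(0,-4,S); sL=24/29, sR=24/17; mL=288/493, mR=-552/493; mL+mR=-264/493 → advance -1; mR−mL=-840/493 → turn -1·90°
n=2: pose=(0,-3,W); sL=4/3, sR=20/3; mL=16/3, mR=-4; mL+mR=4/3 → advance +1; mR−mL=-28/3 → turn -1·90°
n=3: pose=(-1,-3,N); sL=120/17, sR=24/13; mL=-1152/221, mR=-984/221; mL+mR=-2136/221 → advance -1; mR−mL=168/221 → turn +1·90°
n=4: pose=(-1,-4,W); sL=15/13, sR=6; mL=63/13, mR=-93/26; mL+mR=33/26 → advance +1; mR−mL=-219/26 → turn -1·90°

0 3/2 30/41 -63/82 -183/164 1 -4 E
1 24/29 24/17 288/493 -552/493 0 -4 S
2 4/3 20/3 16/3 -4 0 -3 W
3 120/17 24/13 -1152/221 -984/221 -1 -3 N
4 15/13 6 63/13 -93/26 -1 -4 W
final -2 -4 N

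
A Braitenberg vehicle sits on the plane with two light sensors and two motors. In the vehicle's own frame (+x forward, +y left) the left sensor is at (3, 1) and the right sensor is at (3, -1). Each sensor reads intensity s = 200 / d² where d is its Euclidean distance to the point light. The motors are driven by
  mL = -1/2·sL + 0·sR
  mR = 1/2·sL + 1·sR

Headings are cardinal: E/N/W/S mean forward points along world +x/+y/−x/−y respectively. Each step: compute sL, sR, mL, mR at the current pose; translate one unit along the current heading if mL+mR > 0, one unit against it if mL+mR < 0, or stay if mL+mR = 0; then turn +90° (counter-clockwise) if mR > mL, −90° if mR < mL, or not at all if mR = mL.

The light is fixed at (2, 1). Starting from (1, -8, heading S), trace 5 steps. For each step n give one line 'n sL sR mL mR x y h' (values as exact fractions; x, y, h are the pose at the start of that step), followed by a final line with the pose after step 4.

0 25/18 50/37 -25/36 2725/1332 1 -8 S
1 40/17 8/5 -20/17 236/85 1 -9 E
2 4 4 -2 6 2 -9 N
3 200/109 200/73 -100/109 29100/7957 2 -8 W
4 25/18 50/37 -25/36 2725/1332 1 -8 S
final 1 -9 E

n=0: pose=(1,-8,S); sL=25/18, sR=50/37; mL=-25/36, mR=2725/1332; mL+mR=50/37 → advance +1; mR−mL=1825/666 → turn +1·90°
n=1: pose=(1,-9,E); sL=40/17, sR=8/5; mL=-20/17, mR=236/85; mL+mR=8/5 → advance +1; mR−mL=336/85 → turn +1·90°
n=2: pose=(2,-9,N); sL=4, sR=4; mL=-2, mR=6; mL+mR=4 → advance +1; mR−mL=8 → turn +1·90°
n=3: pose=(2,-8,W); sL=200/109, sR=200/73; mL=-100/109, mR=29100/7957; mL+mR=200/73 → advance +1; mR−mL=36400/7957 → turn +1·90°
n=4: pose=(1,-8,S); sL=25/18, sR=50/37; mL=-25/36, mR=2725/1332; mL+mR=50/37 → advance +1; mR−mL=1825/666 → turn +1·90°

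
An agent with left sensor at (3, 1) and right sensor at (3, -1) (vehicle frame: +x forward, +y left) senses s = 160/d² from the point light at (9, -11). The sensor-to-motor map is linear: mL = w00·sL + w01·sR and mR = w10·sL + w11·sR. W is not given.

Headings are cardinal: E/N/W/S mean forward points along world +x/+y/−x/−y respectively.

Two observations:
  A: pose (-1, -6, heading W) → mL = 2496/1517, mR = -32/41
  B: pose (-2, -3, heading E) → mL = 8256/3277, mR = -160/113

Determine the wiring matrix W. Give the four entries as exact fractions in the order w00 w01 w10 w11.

obs A: pose=(-1,-6,W) → sL=32/37, sR=32/41, mL=2496/1517, mR=-32/41
obs B: pose=(-2,-3,E) → sL=32/29, sR=160/113, mL=8256/3277, mR=-160/113
sensor matrix S = [[32/37, 32/41], [32/29, 160/113]]; det S = 1806336/4971209
solve [mL_A; mL_B] = S·[w00; w01] and [mR_A; mR_B] = S·[w10; w11]:
  w00 = 1, w01 = 1, w10 = 0, w11 = -1

1 1 0 -1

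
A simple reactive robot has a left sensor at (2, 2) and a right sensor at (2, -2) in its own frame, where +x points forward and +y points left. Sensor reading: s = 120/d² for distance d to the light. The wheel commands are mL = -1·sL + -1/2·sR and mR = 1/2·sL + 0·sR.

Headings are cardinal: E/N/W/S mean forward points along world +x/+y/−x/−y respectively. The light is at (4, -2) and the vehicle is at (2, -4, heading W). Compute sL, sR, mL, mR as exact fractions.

left sensor world pos  = (0, -6); dL² = 32
right sensor world pos = (0, -2); dR² = 16
sL = 120/32 = 15/4
sR = 120/16 = 15/2
mL = -1·sL + -1/2·sR = -15/2
mR = 1/2·sL + 0·sR = 15/8

15/4 15/2 -15/2 15/8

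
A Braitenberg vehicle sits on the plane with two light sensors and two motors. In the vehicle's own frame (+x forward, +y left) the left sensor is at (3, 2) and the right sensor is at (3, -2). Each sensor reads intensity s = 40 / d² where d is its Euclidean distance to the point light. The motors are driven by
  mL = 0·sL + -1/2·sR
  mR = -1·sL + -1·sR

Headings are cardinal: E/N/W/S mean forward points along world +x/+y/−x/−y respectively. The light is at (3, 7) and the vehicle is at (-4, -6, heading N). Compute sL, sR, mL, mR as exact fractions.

40/181 8/25 -4/25 -2448/4525

left sensor world pos  = (-6, -3); dL² = 181
right sensor world pos = (-2, -3); dR² = 125
sL = 40/181 = 40/181
sR = 40/125 = 8/25
mL = 0·sL + -1/2·sR = -4/25
mR = -1·sL + -1·sR = -2448/4525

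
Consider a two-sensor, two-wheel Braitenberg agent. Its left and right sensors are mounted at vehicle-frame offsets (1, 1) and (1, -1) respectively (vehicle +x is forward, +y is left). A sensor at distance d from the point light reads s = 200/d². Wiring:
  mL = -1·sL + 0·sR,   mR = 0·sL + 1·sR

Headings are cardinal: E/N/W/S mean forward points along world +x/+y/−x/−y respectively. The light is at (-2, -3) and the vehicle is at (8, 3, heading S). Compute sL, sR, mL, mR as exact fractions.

left sensor world pos  = (9, 2); dL² = 146
right sensor world pos = (7, 2); dR² = 106
sL = 200/146 = 100/73
sR = 200/106 = 100/53
mL = -1·sL + 0·sR = -100/73
mR = 0·sL + 1·sR = 100/53

100/73 100/53 -100/73 100/53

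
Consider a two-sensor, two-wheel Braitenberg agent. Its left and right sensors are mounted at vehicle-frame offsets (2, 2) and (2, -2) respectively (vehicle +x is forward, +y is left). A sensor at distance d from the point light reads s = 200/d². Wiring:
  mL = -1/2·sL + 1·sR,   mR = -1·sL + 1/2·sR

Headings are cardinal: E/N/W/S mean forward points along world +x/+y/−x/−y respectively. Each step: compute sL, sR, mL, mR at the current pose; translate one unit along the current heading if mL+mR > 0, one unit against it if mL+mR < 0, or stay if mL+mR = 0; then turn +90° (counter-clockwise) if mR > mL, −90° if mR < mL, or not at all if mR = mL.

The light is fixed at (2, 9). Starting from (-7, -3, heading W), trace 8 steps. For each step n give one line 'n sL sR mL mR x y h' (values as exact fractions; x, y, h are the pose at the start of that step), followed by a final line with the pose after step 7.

n=0: pose=(-7,-3,W); sL=200/317, sR=200/221; mL=41300/70057, mR=-12500/70057; mL+mR=28800/70057 → advance +1; mR−mL=-53800/70057 → turn -1·90°
n=1: pose=(-8,-3,N); sL=50/61, sR=50/41; mL=2025/2501, mR=-525/2501; mL+mR=1500/2501 → advance +1; mR−mL=-2550/2501 → turn -1·90°
n=2: pose=(-8,-2,E); sL=40/29, sR=200/233; mL=1140/6757, mR=-6420/6757; mL+mR=-5280/6757 → advance -1; mR−mL=-7560/6757 → turn -1·90°
n=3: pose=(-9,-2,S); sL=4/5, sR=100/169; mL=162/845, mR=-426/845; mL+mR=-264/845 → advance -1; mR−mL=-588/845 → turn -1·90°
n=4: pose=(-9,-1,W); sL=200/313, sR=200/233; mL=39300/72929, mR=-15300/72929; mL+mR=24000/72929 → advance +1; mR−mL=-54600/72929 → turn -1·90°
n=5: pose=(-10,-1,N); sL=10/13, sR=50/41; mL=445/533, mR=-85/533; mL+mR=360/533 → advance +1; mR−mL=-530/533 → turn -1·90°
n=6: pose=(-10,0,E); sL=200/149, sR=200/221; mL=7700/32929, mR=-29300/32929; mL+mR=-21600/32929 → advance -1; mR−mL=-37000/32929 → turn -1·90°
n=7: pose=(-11,0,S); sL=100/121, sR=100/173; mL=3450/20933, mR=-11250/20933; mL+mR=-7800/20933 → advance -1; mR−mL=-14700/20933 → turn -1·90°

0 200/317 200/221 41300/70057 -12500/70057 -7 -3 W
1 50/61 50/41 2025/2501 -525/2501 -8 -3 N
2 40/29 200/233 1140/6757 -6420/6757 -8 -2 E
3 4/5 100/169 162/845 -426/845 -9 -2 S
4 200/313 200/233 39300/72929 -15300/72929 -9 -1 W
5 10/13 50/41 445/533 -85/533 -10 -1 N
6 200/149 200/221 7700/32929 -29300/32929 -10 0 E
7 100/121 100/173 3450/20933 -11250/20933 -11 0 S
final -11 1 W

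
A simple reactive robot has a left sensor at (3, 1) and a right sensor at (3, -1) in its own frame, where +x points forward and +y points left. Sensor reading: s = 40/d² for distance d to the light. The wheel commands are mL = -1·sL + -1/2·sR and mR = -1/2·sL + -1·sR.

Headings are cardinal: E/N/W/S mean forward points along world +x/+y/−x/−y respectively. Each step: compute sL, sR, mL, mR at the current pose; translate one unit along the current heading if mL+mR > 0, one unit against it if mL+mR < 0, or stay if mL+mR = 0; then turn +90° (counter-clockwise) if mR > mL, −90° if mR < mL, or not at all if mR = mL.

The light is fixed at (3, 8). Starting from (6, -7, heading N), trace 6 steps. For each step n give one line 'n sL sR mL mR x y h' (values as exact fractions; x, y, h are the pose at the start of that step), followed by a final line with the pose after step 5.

n=0: pose=(6,-7,N); sL=10/37, sR=1/4; mL=-117/296, mR=-57/148; mL+mR=-231/296 → advance -1; mR−mL=3/296 → turn +1·90°
n=1: pose=(6,-8,W); sL=40/289, sR=8/45; mL=-2956/13005, mR=-3212/13005; mL+mR=-2056/4335 → advance -1; mR−mL=-256/13005 → turn -1·90°
n=2: pose=(7,-8,N); sL=20/89, sR=20/97; mL=-2830/8633, mR=-2750/8633; mL+mR=-5580/8633 → advance -1; mR−mL=80/8633 → turn +1·90°
n=3: pose=(7,-9,W); sL=8/65, sR=40/257; mL=-3356/16705, mR=-3628/16705; mL+mR=-6984/16705 → advance -1; mR−mL=-272/16705 → turn -1·90°
n=4: pose=(8,-9,N); sL=10/53, sR=5/29; mL=-845/3074, mR=-410/1537; mL+mR=-1665/3074 → advance -1; mR−mL=25/3074 → turn +1·90°
n=5: pose=(8,-10,W); sL=8/73, sR=40/293; mL=-3804/21389, mR=-4092/21389; mL+mR=-7896/21389 → advance -1; mR−mL=-288/21389 → turn -1·90°

0 10/37 1/4 -117/296 -57/148 6 -7 N
1 40/289 8/45 -2956/13005 -3212/13005 6 -8 W
2 20/89 20/97 -2830/8633 -2750/8633 7 -8 N
3 8/65 40/257 -3356/16705 -3628/16705 7 -9 W
4 10/53 5/29 -845/3074 -410/1537 8 -9 N
5 8/73 40/293 -3804/21389 -4092/21389 8 -10 W
final 9 -10 N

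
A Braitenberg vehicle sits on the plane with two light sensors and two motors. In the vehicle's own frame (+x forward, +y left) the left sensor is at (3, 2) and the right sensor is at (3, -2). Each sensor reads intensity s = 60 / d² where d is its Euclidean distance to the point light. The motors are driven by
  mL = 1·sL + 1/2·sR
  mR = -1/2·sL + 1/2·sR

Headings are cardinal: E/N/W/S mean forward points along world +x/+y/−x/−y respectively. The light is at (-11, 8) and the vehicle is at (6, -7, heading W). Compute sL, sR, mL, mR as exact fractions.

left sensor world pos  = (3, -9); dL² = 485
right sensor world pos = (3, -5); dR² = 365
sL = 60/485 = 12/97
sR = 60/365 = 12/73
mL = 1·sL + 1/2·sR = 1458/7081
mR = -1/2·sL + 1/2·sR = 144/7081

12/97 12/73 1458/7081 144/7081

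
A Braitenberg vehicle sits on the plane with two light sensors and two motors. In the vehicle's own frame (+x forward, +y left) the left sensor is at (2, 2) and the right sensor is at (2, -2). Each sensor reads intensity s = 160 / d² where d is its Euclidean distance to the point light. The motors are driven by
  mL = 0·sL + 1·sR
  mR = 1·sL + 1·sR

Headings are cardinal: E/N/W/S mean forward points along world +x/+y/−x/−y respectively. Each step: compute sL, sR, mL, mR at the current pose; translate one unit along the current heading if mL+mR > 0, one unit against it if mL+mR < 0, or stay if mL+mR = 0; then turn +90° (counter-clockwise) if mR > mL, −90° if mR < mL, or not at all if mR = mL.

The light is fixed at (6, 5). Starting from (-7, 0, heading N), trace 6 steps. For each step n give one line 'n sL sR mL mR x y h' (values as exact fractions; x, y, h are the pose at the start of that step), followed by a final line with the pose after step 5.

n=0: pose=(-7,0,N); sL=80/117, sR=16/13; mL=16/13, mR=224/117; mL+mR=368/117 → advance +1; mR−mL=80/117 → turn +1·90°
n=1: pose=(-7,1,W); sL=160/261, sR=160/229; mL=160/229, mR=78400/59769; mL+mR=120160/59769 → advance +1; mR−mL=160/261 → turn +1·90°
n=2: pose=(-8,1,S); sL=8/9, sR=40/73; mL=40/73, mR=944/657; mL+mR=1304/657 → advance +1; mR−mL=8/9 → turn +1·90°
n=3: pose=(-8,0,E); sL=160/153, sR=160/193; mL=160/193, mR=55360/29529; mL+mR=79840/29529 → advance +1; mR−mL=160/153 → turn +1·90°
n=4: pose=(-7,0,N); sL=80/117, sR=16/13; mL=16/13, mR=224/117; mL+mR=368/117 → advance +1; mR−mL=80/117 → turn +1·90°
n=5: pose=(-7,1,W); sL=160/261, sR=160/229; mL=160/229, mR=78400/59769; mL+mR=120160/59769 → advance +1; mR−mL=160/261 → turn +1·90°

0 80/117 16/13 16/13 224/117 -7 0 N
1 160/261 160/229 160/229 78400/59769 -7 1 W
2 8/9 40/73 40/73 944/657 -8 1 S
3 160/153 160/193 160/193 55360/29529 -8 0 E
4 80/117 16/13 16/13 224/117 -7 0 N
5 160/261 160/229 160/229 78400/59769 -7 1 W
final -8 1 S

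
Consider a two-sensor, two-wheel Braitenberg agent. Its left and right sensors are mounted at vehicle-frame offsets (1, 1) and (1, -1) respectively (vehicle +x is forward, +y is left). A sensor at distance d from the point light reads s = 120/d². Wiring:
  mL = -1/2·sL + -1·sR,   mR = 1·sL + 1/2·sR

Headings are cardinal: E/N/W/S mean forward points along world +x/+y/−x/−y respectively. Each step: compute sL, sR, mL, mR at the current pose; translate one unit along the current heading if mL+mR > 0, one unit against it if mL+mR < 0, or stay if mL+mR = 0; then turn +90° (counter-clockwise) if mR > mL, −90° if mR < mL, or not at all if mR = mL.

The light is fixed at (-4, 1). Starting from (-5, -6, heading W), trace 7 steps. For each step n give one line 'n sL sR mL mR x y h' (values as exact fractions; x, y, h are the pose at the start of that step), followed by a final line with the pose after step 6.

n=0: pose=(-5,-6,W); sL=30/17, sR=3; mL=-66/17, mR=111/34; mL+mR=-21/34 → advance -1; mR−mL=243/34 → turn +1·90°
n=1: pose=(-4,-6,S); sL=24/13, sR=24/13; mL=-36/13, mR=36/13; mL+mR=0 → advance +0; mR−mL=72/13 → turn +1·90°
n=2: pose=(-4,-6,E); sL=120/37, sR=24/13; mL=-1668/481, mR=2004/481; mL+mR=336/481 → advance +1; mR−mL=3672/481 → turn +1·90°
n=3: pose=(-3,-6,N); sL=10/3, sR=3; mL=-14/3, mR=29/6; mL+mR=1/6 → advance +1; mR−mL=19/2 → turn +1·90°
n=4: pose=(-3,-5,W); sL=120/49, sR=24/5; mL=-1476/245, mR=1188/245; mL+mR=-288/245 → advance -1; mR−mL=2664/245 → turn +1·90°
n=5: pose=(-2,-5,S); sL=60/29, sR=12/5; mL=-498/145, mR=474/145; mL+mR=-24/145 → advance -1; mR−mL=972/145 → turn +1·90°
n=6: pose=(-2,-4,E); sL=24/5, sR=8/3; mL=-76/15, mR=92/15; mL+mR=16/15 → advance +1; mR−mL=56/5 → turn +1·90°

0 30/17 3 -66/17 111/34 -5 -6 W
1 24/13 24/13 -36/13 36/13 -4 -6 S
2 120/37 24/13 -1668/481 2004/481 -4 -6 E
3 10/3 3 -14/3 29/6 -3 -6 N
4 120/49 24/5 -1476/245 1188/245 -3 -5 W
5 60/29 12/5 -498/145 474/145 -2 -5 S
6 24/5 8/3 -76/15 92/15 -2 -4 E
final -1 -4 N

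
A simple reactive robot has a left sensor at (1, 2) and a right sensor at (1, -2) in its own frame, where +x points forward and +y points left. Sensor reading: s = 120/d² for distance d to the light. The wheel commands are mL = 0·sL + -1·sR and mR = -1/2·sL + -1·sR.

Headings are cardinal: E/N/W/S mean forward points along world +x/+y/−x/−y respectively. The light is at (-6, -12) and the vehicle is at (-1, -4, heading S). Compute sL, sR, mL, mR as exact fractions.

60/49 60/29 -60/29 -3810/1421

left sensor world pos  = (1, -5); dL² = 98
right sensor world pos = (-3, -5); dR² = 58
sL = 120/98 = 60/49
sR = 120/58 = 60/29
mL = 0·sL + -1·sR = -60/29
mR = -1/2·sL + -1·sR = -3810/1421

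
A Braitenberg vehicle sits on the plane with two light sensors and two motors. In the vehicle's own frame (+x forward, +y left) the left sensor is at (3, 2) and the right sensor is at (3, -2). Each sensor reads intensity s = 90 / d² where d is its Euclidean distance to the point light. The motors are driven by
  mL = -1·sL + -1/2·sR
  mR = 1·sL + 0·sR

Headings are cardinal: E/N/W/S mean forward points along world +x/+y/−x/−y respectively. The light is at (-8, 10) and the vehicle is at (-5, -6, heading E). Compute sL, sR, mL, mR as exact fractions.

left sensor world pos  = (-2, -4); dL² = 232
right sensor world pos = (-2, -8); dR² = 360
sL = 90/232 = 45/116
sR = 90/360 = 1/4
mL = -1·sL + -1/2·sR = -119/232
mR = 1·sL + 0·sR = 45/116

45/116 1/4 -119/232 45/116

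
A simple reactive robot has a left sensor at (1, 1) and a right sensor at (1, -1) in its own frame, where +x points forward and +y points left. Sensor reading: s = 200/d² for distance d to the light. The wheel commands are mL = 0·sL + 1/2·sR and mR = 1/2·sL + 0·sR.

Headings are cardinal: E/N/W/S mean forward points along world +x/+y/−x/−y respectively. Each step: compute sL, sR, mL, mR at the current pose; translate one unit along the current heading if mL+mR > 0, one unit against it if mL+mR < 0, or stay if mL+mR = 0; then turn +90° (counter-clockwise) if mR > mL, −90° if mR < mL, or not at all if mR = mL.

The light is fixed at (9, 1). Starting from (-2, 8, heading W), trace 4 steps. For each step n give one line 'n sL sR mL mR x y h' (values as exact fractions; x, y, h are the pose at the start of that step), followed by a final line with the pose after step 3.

n=0: pose=(-2,8,W); sL=10/9, sR=25/26; mL=25/52, mR=5/9; mL+mR=485/468 → advance +1; mR−mL=35/468 → turn +1·90°
n=1: pose=(-3,8,S); sL=200/157, sR=40/41; mL=20/41, mR=100/157; mL+mR=7240/6437 → advance +1; mR−mL=960/6437 → turn +1·90°
n=2: pose=(-3,7,E); sL=20/17, sR=100/73; mL=50/73, mR=10/17; mL+mR=1580/1241 → advance +1; mR−mL=-120/1241 → turn -1·90°
n=3: pose=(-2,7,S); sL=8/5, sR=200/169; mL=100/169, mR=4/5; mL+mR=1176/845 → advance +1; mR−mL=176/845 → turn +1·90°

0 10/9 25/26 25/52 5/9 -2 8 W
1 200/157 40/41 20/41 100/157 -3 8 S
2 20/17 100/73 50/73 10/17 -3 7 E
3 8/5 200/169 100/169 4/5 -2 7 S
final -2 6 E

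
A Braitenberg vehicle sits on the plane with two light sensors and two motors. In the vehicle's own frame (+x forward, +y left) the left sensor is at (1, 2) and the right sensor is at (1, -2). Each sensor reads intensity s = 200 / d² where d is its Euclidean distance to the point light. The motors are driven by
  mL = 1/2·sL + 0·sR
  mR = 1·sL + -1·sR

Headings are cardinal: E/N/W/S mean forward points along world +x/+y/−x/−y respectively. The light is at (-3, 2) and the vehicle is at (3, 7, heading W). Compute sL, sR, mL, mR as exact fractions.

left sensor world pos  = (2, 5); dL² = 34
right sensor world pos = (2, 9); dR² = 74
sL = 200/34 = 100/17
sR = 200/74 = 100/37
mL = 1/2·sL + 0·sR = 50/17
mR = 1·sL + -1·sR = 2000/629

100/17 100/37 50/17 2000/629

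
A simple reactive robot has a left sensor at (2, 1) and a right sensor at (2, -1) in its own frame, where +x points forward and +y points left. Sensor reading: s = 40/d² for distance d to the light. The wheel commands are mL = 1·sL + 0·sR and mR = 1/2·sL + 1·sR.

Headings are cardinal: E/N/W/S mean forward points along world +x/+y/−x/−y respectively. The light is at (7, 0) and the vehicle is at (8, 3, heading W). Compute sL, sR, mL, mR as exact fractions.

left sensor world pos  = (6, 2); dL² = 5
right sensor world pos = (6, 4); dR² = 17
sL = 40/5 = 8
sR = 40/17 = 40/17
mL = 1·sL + 0·sR = 8
mR = 1/2·sL + 1·sR = 108/17

8 40/17 8 108/17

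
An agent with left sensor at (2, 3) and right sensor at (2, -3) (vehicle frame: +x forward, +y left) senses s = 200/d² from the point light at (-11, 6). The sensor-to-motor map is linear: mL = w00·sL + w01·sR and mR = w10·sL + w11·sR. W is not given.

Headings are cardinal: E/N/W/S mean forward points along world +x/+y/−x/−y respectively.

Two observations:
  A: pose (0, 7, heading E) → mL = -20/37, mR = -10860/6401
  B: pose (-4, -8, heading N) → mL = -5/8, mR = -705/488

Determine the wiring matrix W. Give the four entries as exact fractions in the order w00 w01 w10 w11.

-1/2 0 -1/2 -1

obs A: pose=(0,7,E) → sL=40/37, sR=200/173, mL=-20/37, mR=-10860/6401
obs B: pose=(-4,-8,N) → sL=5/4, sR=50/61, mL=-5/8, mR=-705/488
sensor matrix S = [[40/37, 200/173], [5/4, 50/61]]; det S = -218250/390461
solve [mL_A; mL_B] = S·[w00; w01] and [mR_A; mR_B] = S·[w10; w11]:
  w00 = -1/2, w01 = 0, w10 = -1/2, w11 = -1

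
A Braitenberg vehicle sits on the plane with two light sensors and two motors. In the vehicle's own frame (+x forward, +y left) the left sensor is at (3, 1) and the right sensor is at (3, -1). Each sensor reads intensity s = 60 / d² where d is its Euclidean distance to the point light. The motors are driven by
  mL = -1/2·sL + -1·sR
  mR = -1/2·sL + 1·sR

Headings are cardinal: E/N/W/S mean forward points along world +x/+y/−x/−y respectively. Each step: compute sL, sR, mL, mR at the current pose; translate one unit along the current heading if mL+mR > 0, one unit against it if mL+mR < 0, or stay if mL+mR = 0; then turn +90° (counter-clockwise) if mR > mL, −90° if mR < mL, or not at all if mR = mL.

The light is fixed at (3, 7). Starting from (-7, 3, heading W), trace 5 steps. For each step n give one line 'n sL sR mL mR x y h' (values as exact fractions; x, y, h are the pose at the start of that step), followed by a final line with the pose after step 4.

0 30/97 30/89 -4245/8633 1575/8633 -7 3 W
1 60/113 60/149 -11250/16837 2310/16837 -6 3 S
2 3/2 15/13 -99/52 21/52 -6 4 E
3 60/121 20/27 -3230/3267 1610/3267 -7 4 N
4 30/97 30/89 -4245/8633 1575/8633 -7 3 W
final -6 3 S

n=0: pose=(-7,3,W); sL=30/97, sR=30/89; mL=-4245/8633, mR=1575/8633; mL+mR=-30/97 → advance -1; mR−mL=60/89 → turn +1·90°
n=1: pose=(-6,3,S); sL=60/113, sR=60/149; mL=-11250/16837, mR=2310/16837; mL+mR=-60/113 → advance -1; mR−mL=120/149 → turn +1·90°
n=2: pose=(-6,4,E); sL=3/2, sR=15/13; mL=-99/52, mR=21/52; mL+mR=-3/2 → advance -1; mR−mL=30/13 → turn +1·90°
n=3: pose=(-7,4,N); sL=60/121, sR=20/27; mL=-3230/3267, mR=1610/3267; mL+mR=-60/121 → advance -1; mR−mL=40/27 → turn +1·90°
n=4: pose=(-7,3,W); sL=30/97, sR=30/89; mL=-4245/8633, mR=1575/8633; mL+mR=-30/97 → advance -1; mR−mL=60/89 → turn +1·90°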